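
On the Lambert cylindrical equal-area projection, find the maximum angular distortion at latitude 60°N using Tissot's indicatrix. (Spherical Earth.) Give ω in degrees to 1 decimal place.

73.7°

The Lambert cylindrical equal-area projection is the cylindrical equal-area projection with its standard parallel at the equator (φ₀ = 0). Cylindrical equal-area (φ₀ = 0°): h = cos φ / cos 0° along meridians, k = cos 0° / cos φ along parallels; h·k = 1.
At 60°: h = 0.5000, k = 2.000; principal scales a = 2.000, b = 0.5000.
sin(ω/2) = (a − b)/(a + b) = 1.500/2.500 = 0.6000, so ω = 2 arcsin(0.6000) ≈ 73.7°.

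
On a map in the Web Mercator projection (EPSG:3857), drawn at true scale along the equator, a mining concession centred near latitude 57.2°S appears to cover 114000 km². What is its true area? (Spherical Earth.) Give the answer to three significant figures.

The Mercator projection is conformal; its linear scale factor is the same in every direction and equals sec φ = 1/cos φ.
Areal scale = k² = sec²φ = 1/cos²(57.2°) = 1/0.5417² = 3.408.
True area = apparent / (areal scale) = 114000 / 3.408 ≈ 33500 km².

33500 km²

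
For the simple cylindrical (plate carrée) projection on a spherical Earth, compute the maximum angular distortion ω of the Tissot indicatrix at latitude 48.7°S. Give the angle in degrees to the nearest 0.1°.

Plate carrée maps x = Rλ, y = Rφ. The meridian scale is h = 1 and the parallel scale is k = 1/cos φ = sec φ.
At 48.7°: h = 1.000, k = 1.515; principal scales a = 1.515, b = 1.000.
sin(ω/2) = (a − b)/(a + b) = 0.5151/2.515 = 0.2048, so ω = 2 arcsin(0.2048) ≈ 23.6°.

23.6°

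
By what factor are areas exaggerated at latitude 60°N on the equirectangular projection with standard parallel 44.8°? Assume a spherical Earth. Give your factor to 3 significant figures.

With standard parallel φ₀ = 44.8°, the equirectangular projection gives x = Rλ cos φ₀, y = Rφ, so h = 1 and k = cos 44.8° / cos φ.
Areal scale = h·k = 1 × cos φ₀ / cos φ; at 60°, h = 1.000, k = 1.419, so h·k = 1.419.

1.42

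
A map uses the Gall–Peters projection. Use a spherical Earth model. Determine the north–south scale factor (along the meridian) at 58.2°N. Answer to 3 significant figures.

Gall–Peters is a cylindrical equal-area projection with standard parallels at ±45°. For cylindrical equal-area with standard parallel φ₀, h = cos φ / cos φ₀ and k = cos φ₀ / cos φ, so h·k = 1.
h = cos 58.2° / cos 45° = 0.5270/0.7071 = 0.7452.

0.745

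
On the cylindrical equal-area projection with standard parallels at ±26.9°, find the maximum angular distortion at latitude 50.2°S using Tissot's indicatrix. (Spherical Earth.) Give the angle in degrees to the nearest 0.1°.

Cylindrical equal-area (φ₀ = 26.9°): h = cos φ / cos 26.9° along meridians, k = cos 26.9° / cos φ along parallels; h·k = 1.
At 50.2°: h = 0.7178, k = 1.393; principal scales a = 1.393, b = 0.7178.
sin(ω/2) = (a − b)/(a + b) = 0.6754/2.111 = 0.3200, so ω = 2 arcsin(0.3200) ≈ 37.3°.

37.3°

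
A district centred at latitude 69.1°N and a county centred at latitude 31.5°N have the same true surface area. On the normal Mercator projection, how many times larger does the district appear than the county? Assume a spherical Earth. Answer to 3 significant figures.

5.71

Mercator is conformal with k = sec φ, so areal scale = k² = sec²φ.
At 69.1°: sec²(69.1°) = 1/0.3567² = 7.858.
At 31.5°: sec²(31.5°) = 1/0.8526² = 1.376.
Ratio = 7.858/1.376 = cos²(31.5°)/cos²(69.1°) ≈ 5.71.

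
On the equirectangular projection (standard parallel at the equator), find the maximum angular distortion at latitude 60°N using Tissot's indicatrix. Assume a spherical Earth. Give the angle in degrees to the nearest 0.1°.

38.9°

For the equirectangular projection with φ₀ = 0 (plate carrée), h = 1 along meridians and k = sec φ along parallels.
At 60°: h = 1.000, k = 2.000; principal scales a = 2.000, b = 1.000.
sin(ω/2) = (a − b)/(a + b) = 1.0000/3.000 = 0.3333, so ω = 2 arcsin(0.3333) ≈ 38.9°.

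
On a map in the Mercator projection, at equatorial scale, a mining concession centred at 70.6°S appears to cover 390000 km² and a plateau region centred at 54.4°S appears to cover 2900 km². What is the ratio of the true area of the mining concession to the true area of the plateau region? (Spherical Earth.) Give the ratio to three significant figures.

43.8

Mercator's areal exaggeration is sec²φ; hence true area = (apparent area) · cos²φ.
True area of mining concession: 390000 × cos²(70.6°) = 390000 × 0.1103 = 43030 km².
True area of plateau region: 2900 × cos²(54.4°) = 2900 × 0.3389 = 982.7 km².
Ratio = 43030 / 982.7 ≈ 43.8.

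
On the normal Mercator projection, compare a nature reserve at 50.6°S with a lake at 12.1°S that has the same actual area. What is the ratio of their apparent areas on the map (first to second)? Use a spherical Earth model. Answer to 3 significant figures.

Mercator areal scale is sec²φ.
At 50.6°: sec²(50.6°) = 1/0.6347² = 2.482.
At 12.1°: sec²(12.1°) = 1/0.9778² = 1.046.
Ratio = 2.482/1.046 = cos²(12.1°)/cos²(50.6°) ≈ 2.37.

2.37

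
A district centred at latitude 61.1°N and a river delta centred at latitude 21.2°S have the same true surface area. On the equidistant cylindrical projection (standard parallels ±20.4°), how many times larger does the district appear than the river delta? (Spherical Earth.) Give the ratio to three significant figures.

The equidistant cylindrical projection with φ₀ = 20.4° has h = 1 (meridians true) and k = cos φ₀ / cos φ along parallels.
Areal scale at 61.1°: h·k = 1.000 × 1.939 = 1.939.
Areal scale at 21.2°: h·k = 1.000 × 1.005 = 1.005.
Ratio = 1.939/1.005 ≈ 1.93.

1.93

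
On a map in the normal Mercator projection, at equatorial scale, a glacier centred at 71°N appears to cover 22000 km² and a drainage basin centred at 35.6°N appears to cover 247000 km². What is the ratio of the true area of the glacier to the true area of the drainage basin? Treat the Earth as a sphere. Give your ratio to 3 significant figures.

0.0143

On Mercator the areal scale is sec²φ, so true area = apparent × cos²φ.
True area of glacier: 22000 × cos²(71°) = 22000 × 0.1060 = 2332 km².
True area of drainage basin: 247000 × cos²(35.6°) = 247000 × 0.6611 = 163300 km².
Ratio = 2332 / 163300 ≈ 0.0143.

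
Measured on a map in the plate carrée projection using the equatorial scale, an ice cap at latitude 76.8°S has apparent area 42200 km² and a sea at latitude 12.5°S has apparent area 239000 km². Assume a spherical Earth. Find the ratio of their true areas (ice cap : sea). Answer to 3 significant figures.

0.0413

On the plate carrée, areal scale = h·k = 1 × sec φ, so true area = apparent × cos φ.
True area of ice cap: 42200 × cos(76.8°) = 42200 × 0.2284 = 9636 km².
True area of sea: 239000 × cos(12.5°) = 239000 × 0.9763 = 233300 km².
Ratio = 9636 / 233300 ≈ 0.0413.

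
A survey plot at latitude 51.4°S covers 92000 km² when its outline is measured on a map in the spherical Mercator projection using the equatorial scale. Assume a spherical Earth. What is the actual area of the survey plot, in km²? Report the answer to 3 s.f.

35800 km²

For Mercator, h = k = sec φ (a conformal cylindrical projection has a single point scale, 1/cos φ).
Areal scale = k² = sec²φ = 1/cos²(51.4°) = 1/0.6239² = 2.569.
True area = apparent / (areal scale) = 92000 / 2.569 ≈ 35800 km².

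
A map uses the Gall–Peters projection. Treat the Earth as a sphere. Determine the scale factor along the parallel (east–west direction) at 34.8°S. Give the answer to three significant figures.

The Gall–Peters projection is cylindrical equal-area with φ₀ = 45°. For cylindrical equal-area with standard parallel φ₀, h = cos φ / cos φ₀ and k = cos φ₀ / cos φ, so h·k = 1.
k = cos 45° / cos 34.8° = 0.7071/0.8211 = 0.8611.

0.861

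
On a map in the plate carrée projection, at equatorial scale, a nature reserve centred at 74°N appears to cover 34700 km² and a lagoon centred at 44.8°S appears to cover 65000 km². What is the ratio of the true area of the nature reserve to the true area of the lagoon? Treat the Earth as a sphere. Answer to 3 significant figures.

0.207

Plate carrée has h = 1 and k = sec φ, giving areal scale sec φ; true area = (apparent area) · cos φ.
True area of nature reserve: 34700 × cos(74°) = 34700 × 0.2756 = 9565 km².
True area of lagoon: 65000 × cos(44.8°) = 65000 × 0.7096 = 46120 km².
Ratio = 9565 / 46120 ≈ 0.207.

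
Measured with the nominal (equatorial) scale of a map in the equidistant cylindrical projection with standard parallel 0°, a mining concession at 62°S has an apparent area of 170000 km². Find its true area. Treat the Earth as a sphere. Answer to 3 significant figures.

79800 km²

Plate carrée maps x = Rλ, y = Rφ. The meridian scale is h = 1 and the parallel scale is k = 1/cos φ = sec φ.
Areal scale = h·k = 1 × sec φ; at 62°, h = 1.000, k = 2.130, so h·k = 2.130.
True area = apparent / (areal scale) = 170000 / 2.130 ≈ 79800 km².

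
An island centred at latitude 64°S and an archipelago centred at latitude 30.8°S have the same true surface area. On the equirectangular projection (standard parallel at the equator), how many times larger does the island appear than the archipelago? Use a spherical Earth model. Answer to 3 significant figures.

1.96

For the equirectangular projection with φ₀ = 0 (plate carrée), h = 1 along meridians and k = sec φ along parallels.
Areal scale at 64°: h·k = 1.000 × 2.281 = 2.281.
Areal scale at 30.8°: h·k = 1.000 × 1.164 = 1.164.
Ratio = 2.281/1.164 ≈ 1.96.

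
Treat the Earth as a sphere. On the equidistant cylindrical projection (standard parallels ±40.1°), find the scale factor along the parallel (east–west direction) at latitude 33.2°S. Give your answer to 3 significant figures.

The equidistant cylindrical projection with φ₀ = 40.1° has h = 1 (meridians true) and k = cos φ₀ / cos φ along parallels.
k = cos 40.1° / cos 33.2° = 0.7649/0.8368 = 0.9141.

0.914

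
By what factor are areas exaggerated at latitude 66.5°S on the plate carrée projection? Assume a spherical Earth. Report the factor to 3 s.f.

2.51

For the equirectangular projection with φ₀ = 0 (plate carrée), h = 1 along meridians and k = sec φ along parallels.
Areal scale = h·k = 1 × sec φ; at 66.5°, h = 1.000, k = 2.508, so h·k = 2.508.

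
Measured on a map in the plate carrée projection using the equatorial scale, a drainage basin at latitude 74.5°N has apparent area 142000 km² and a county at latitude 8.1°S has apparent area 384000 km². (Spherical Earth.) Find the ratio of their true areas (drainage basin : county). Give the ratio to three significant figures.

Plate carrée has h = 1 and k = sec φ, giving areal scale sec φ; true area = (apparent area) · cos φ.
True area of drainage basin: 142000 × cos(74.5°) = 142000 × 0.2672 = 37950 km².
True area of county: 384000 × cos(8.1°) = 384000 × 0.9900 = 380200 km².
Ratio = 37950 / 380200 ≈ 0.0998.

0.0998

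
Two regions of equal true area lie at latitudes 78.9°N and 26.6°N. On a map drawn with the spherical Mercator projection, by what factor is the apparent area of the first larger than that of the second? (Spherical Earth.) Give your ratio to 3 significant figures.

Mercator areal scale is sec²φ.
At 78.9°: sec²(78.9°) = 1/0.1925² = 26.98.
At 26.6°: sec²(26.6°) = 1/0.8942² = 1.251.
Ratio = 26.98/1.251 = cos²(26.6°)/cos²(78.9°) ≈ 21.6.

21.6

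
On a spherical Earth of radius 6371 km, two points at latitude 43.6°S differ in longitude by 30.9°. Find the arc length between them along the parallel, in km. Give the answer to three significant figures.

Arc length along a parallel = R cos φ · Δλ (with Δλ in radians).
= 6371 × cos 43.6° × (30.9° × π/180) = 6371 × 0.7242 × 0.5393 ≈ 2490 km.

2490 km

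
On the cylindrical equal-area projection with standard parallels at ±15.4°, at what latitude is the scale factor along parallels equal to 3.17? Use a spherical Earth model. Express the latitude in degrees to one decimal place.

72.3°

For cylindrical equal-area with standard parallel φ₀, h = cos φ / cos φ₀ and k = cos φ₀ / cos φ, so h·k = 1.
k = cos φ₀ / cos φ = 3.17  ⇒  cos φ = cos 15.4° / 3.17 = 0.3041.
φ = arccos(0.3041) ≈ 72.3°.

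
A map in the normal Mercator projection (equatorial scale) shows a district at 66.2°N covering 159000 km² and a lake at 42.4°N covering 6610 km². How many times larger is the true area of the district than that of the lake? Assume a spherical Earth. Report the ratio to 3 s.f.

Mercator's areal exaggeration is sec²φ; hence true area = (apparent area) · cos²φ.
True area of district: 159000 × cos²(66.2°) = 159000 × 0.1628 = 25890 km².
True area of lake: 6610 × cos²(42.4°) = 6610 × 0.5453 = 3605 km².
Ratio = 25890 / 3605 ≈ 7.18.

7.18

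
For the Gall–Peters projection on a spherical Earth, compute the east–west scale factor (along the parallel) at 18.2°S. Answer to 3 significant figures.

Gall–Peters is a cylindrical equal-area projection with standard parallels at ±45°. For cylindrical equal-area with standard parallel φ₀, h = cos φ / cos φ₀ and k = cos φ₀ / cos φ, so h·k = 1.
k = cos 45° / cos 18.2° = 0.7071/0.9500 = 0.7443.

0.744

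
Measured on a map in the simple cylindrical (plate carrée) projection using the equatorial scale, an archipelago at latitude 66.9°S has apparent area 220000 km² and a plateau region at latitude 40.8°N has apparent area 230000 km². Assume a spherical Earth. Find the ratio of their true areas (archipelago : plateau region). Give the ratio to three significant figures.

On the plate carrée, areal scale = h·k = 1 × sec φ, so true area = apparent × cos φ.
True area of archipelago: 220000 × cos(66.9°) = 220000 × 0.3923 = 86310 km².
True area of plateau region: 230000 × cos(40.8°) = 230000 × 0.7570 = 174100 km².
Ratio = 86310 / 174100 ≈ 0.496.

0.496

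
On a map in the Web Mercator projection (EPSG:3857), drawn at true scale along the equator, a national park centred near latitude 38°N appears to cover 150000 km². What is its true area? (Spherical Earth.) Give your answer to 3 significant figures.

For Mercator, h = k = sec φ (a conformal cylindrical projection has a single point scale, 1/cos φ).
Areal scale = k² = sec²φ = 1/cos²(38°) = 1/0.7880² = 1.610.
True area = apparent / (areal scale) = 150000 / 1.610 ≈ 93100 km².

93100 km²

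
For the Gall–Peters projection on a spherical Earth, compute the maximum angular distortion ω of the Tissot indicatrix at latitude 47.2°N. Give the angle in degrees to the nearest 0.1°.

4.6°

The Gall–Peters projection is cylindrical equal-area with φ₀ = 45°. Cylindrical equal-area (φ₀ = 45°): h = cos φ / cos 45° along meridians, k = cos 45° / cos φ along parallels; h·k = 1.
At 47.2°: h = 0.9609, k = 1.041; principal scales a = 1.041, b = 0.9609.
sin(ω/2) = (a − b)/(a + b) = 0.07984/2.002 = 0.03989, so ω = 2 arcsin(0.03989) ≈ 4.6°.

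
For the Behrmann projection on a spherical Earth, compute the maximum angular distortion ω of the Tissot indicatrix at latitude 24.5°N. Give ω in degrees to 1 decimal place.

5.7°

Behrmann is a cylindrical equal-area projection with standard parallels at ±30°. Cylindrical equal-area (φ₀ = 30°): h = cos φ / cos 30° along meridians, k = cos 30° / cos φ along parallels; h·k = 1.
At 24.5°: h = 1.051, k = 0.9517; principal scales a = 1.051, b = 0.9517.
sin(ω/2) = (a − b)/(a + b) = 0.09902/2.002 = 0.04945, so ω = 2 arcsin(0.04945) ≈ 5.7°.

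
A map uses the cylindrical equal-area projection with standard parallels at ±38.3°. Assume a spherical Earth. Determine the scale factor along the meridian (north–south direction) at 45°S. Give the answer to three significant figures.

Cylindrical equal-area (φ₀ = 38.3°): h = cos φ / cos 38.3° along meridians, k = cos 38.3° / cos φ along parallels; h·k = 1.
h = cos 45° / cos 38.3° = 0.7071/0.7848 = 0.9010.

0.901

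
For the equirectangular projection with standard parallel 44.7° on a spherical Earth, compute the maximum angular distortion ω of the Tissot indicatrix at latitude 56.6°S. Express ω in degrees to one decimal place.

In the equirectangular projection with standard parallel φ₀ = 44.7° (x = Rλ cos φ₀, y = Rφ), meridians are true-scale (h = 1) and the parallel scale is k = cos φ₀ / cos φ.
At 56.6°: h = 1.000, k = 1.291; principal scales a = 1.291, b = 1.000.
sin(ω/2) = (a − b)/(a + b) = 0.2912/2.291 = 0.1271, so ω = 2 arcsin(0.1271) ≈ 14.6°.

14.6°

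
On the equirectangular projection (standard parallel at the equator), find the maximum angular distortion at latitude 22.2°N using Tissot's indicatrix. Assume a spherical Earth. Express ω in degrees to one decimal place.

4.4°

Plate carrée maps x = Rλ, y = Rφ. The meridian scale is h = 1 and the parallel scale is k = 1/cos φ = sec φ.
At 22.2°: h = 1.000, k = 1.080; principal scales a = 1.080, b = 1.000.
sin(ω/2) = (a − b)/(a + b) = 0.08006/2.080 = 0.03849, so ω = 2 arcsin(0.03849) ≈ 4.4°.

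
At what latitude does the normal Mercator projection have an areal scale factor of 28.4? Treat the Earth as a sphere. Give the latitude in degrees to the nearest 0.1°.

79.2°

Mercator areal scale is sec²φ.
sec²φ = 28.4  ⇒  cos²φ = 0.03521  ⇒  cos φ = 0.1876.
φ = arccos(0.1876) ≈ 79.2°.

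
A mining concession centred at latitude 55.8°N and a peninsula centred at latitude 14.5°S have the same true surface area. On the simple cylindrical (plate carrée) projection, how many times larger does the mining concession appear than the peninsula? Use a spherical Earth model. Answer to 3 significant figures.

1.72

In the plate carrée (x = Rλ, y = Rφ), meridians are true-scale (h = 1) and parallels are stretched by k = sec φ.
Areal scale at 55.8°: h·k = 1.000 × 1.779 = 1.779.
Areal scale at 14.5°: h·k = 1.000 × 1.033 = 1.033.
Ratio = 1.779/1.033 ≈ 1.72.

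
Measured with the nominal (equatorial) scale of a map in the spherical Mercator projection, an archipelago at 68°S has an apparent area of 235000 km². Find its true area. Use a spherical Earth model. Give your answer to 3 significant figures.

Mercator is conformal, so the point scale is isotropic: h = k = sec φ = 1/cos φ.
Areal scale = k² = sec²φ = 1/cos²(68°) = 1/0.3746² = 7.126.
True area = apparent / (areal scale) = 235000 / 7.126 ≈ 33000 km².

33000 km²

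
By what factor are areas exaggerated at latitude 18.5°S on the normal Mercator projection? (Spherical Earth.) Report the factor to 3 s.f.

Mercator is conformal, so the point scale is isotropic: h = k = sec φ = 1/cos φ.
Areal scale = k² = sec²φ = 1/cos²(18.5°) = 1/0.9483² = 1.112.

1.11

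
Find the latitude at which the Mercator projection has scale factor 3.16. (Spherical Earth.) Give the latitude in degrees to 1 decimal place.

Mercator scale is k = sec φ = 1/cos φ.
1/cos φ = 3.16  ⇒  cos φ = 0.3165  ⇒  φ = arccos(0.3165) ≈ 71.6°.

71.6°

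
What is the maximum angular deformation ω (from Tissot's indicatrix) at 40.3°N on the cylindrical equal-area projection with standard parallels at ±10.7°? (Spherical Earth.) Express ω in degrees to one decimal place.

For cylindrical equal-area with standard parallel φ₀, h = cos φ / cos φ₀ and k = cos φ₀ / cos φ, so h·k = 1.
At 40.3°: h = 0.7762, k = 1.288; principal scales a = 1.288, b = 0.7762.
sin(ω/2) = (a − b)/(a + b) = 0.5122/2.065 = 0.2481, so ω = 2 arcsin(0.2481) ≈ 28.7°.

28.7°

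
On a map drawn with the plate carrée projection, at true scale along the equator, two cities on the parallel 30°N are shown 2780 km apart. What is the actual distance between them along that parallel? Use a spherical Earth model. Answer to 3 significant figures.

2410 km

Plate carrée maps x = Rλ, y = Rφ. The meridian scale is h = 1 and the parallel scale is k = 1/cos φ = sec φ.
Along the parallel at 30°, map distances are exaggerated by k = sec 30° = 1.155.
True distance = 2780 / 1.155 = 2780 × cos 30° ≈ 2410 km.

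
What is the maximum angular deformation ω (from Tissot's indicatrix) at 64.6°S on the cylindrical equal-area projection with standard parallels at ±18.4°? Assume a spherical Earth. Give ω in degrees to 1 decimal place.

82.7°

For cylindrical equal-area with standard parallel φ₀, h = cos φ / cos φ₀ and k = cos φ₀ / cos φ, so h·k = 1.
At 64.6°: h = 0.4520, k = 2.212; principal scales a = 2.212, b = 0.4520.
sin(ω/2) = (a − b)/(a + b) = 1.760/2.664 = 0.6607, so ω = 2 arcsin(0.6607) ≈ 82.7°.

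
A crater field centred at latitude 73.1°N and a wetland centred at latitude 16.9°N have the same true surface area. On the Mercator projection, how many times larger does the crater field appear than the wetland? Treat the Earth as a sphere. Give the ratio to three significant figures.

10.8

Mercator areal scale is sec²φ.
At 73.1°: sec²(73.1°) = 1/0.2907² = 11.83.
At 16.9°: sec²(16.9°) = 1/0.9568² = 1.092.
Ratio = 11.83/1.092 = cos²(16.9°)/cos²(73.1°) ≈ 10.8.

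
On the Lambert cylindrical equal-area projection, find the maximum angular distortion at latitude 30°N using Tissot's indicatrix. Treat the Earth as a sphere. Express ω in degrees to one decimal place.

The Lambert cylindrical equal-area projection is the cylindrical equal-area projection with its standard parallel at the equator (φ₀ = 0). Cylindrical equal-area (φ₀ = 0°): h = cos φ / cos 0° along meridians, k = cos 0° / cos φ along parallels; h·k = 1.
At 30°: h = 0.8660, k = 1.155; principal scales a = 1.155, b = 0.8660.
sin(ω/2) = (a − b)/(a + b) = 0.2887/2.021 = 0.1429, so ω = 2 arcsin(0.1429) ≈ 16.4°.

16.4°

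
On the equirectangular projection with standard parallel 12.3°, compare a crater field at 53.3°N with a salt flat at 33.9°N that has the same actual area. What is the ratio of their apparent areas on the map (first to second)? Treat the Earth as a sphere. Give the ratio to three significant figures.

1.39

The equidistant cylindrical projection with φ₀ = 12.3° has h = 1 (meridians true) and k = cos φ₀ / cos φ along parallels.
Areal scale at 53.3°: h·k = 1.000 × 1.635 = 1.635.
Areal scale at 33.9°: h·k = 1.000 × 1.177 = 1.177.
Ratio = 1.635/1.177 ≈ 1.39.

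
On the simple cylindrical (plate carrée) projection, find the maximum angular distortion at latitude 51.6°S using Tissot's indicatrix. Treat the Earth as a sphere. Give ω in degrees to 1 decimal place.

27.0°

Plate carrée maps x = Rλ, y = Rφ. The meridian scale is h = 1 and the parallel scale is k = 1/cos φ = sec φ.
At 51.6°: h = 1.000, k = 1.610; principal scales a = 1.610, b = 1.000.
sin(ω/2) = (a − b)/(a + b) = 0.6099/2.610 = 0.2337, so ω = 2 arcsin(0.2337) ≈ 27.0°.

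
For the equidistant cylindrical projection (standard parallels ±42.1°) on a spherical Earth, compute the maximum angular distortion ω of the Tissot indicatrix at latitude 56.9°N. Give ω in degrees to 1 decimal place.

With standard parallel φ₀ = 42.1°, the equirectangular projection gives x = Rλ cos φ₀, y = Rφ, so h = 1 and k = cos 42.1° / cos φ.
At 56.9°: h = 1.000, k = 1.359; principal scales a = 1.359, b = 1.000.
sin(ω/2) = (a − b)/(a + b) = 0.3587/2.359 = 0.1521, so ω = 2 arcsin(0.1521) ≈ 17.5°.

17.5°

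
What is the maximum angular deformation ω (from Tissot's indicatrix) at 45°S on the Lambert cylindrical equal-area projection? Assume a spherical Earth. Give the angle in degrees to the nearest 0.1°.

The Lambert cylindrical equal-area projection is the cylindrical equal-area projection with its standard parallel at the equator (φ₀ = 0). Cylindrical equal-area (φ₀ = 0°): h = cos φ / cos 0° along meridians, k = cos 0° / cos φ along parallels; h·k = 1.
At 45°: h = 0.7071, k = 1.414; principal scales a = 1.414, b = 0.7071.
sin(ω/2) = (a − b)/(a + b) = 0.7071/2.121 = 0.3333, so ω = 2 arcsin(0.3333) ≈ 38.9°.

38.9°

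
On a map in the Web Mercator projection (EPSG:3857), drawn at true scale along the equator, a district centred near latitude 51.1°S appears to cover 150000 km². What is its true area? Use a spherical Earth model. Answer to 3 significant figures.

59200 km²

Mercator is conformal, so the point scale is isotropic: h = k = sec φ = 1/cos φ.
Areal scale = k² = sec²φ = 1/cos²(51.1°) = 1/0.6280² = 2.536.
True area = apparent / (areal scale) = 150000 / 2.536 ≈ 59200 km².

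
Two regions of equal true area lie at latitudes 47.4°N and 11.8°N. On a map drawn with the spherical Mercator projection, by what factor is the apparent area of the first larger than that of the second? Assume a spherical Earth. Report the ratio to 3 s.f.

2.09

On Mercator, area is exaggerated by sec²φ = 1/cos²φ.
At 47.4°: sec²(47.4°) = 1/0.6769² = 2.183.
At 11.8°: sec²(11.8°) = 1/0.9789² = 1.044.
Ratio = 2.183/1.044 = cos²(11.8°)/cos²(47.4°) ≈ 2.09.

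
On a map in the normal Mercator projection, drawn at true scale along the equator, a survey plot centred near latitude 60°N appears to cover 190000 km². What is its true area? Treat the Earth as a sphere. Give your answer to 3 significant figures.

47500 km²

The Mercator projection is conformal; its linear scale factor is the same in every direction and equals sec φ = 1/cos φ.
Areal scale = k² = sec²φ = 1/cos²(60°) = 1/0.5000² = 4.000.
True area = apparent / (areal scale) = 190000 / 4.000 ≈ 47500 km².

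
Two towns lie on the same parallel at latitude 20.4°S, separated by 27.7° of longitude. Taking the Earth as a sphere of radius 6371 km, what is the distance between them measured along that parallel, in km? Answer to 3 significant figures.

2890 km

Arc length along a parallel = R cos φ · Δλ (with Δλ in radians).
= 6371 × cos 20.4° × (27.7° × π/180) = 6371 × 0.9373 × 0.4835 ≈ 2890 km.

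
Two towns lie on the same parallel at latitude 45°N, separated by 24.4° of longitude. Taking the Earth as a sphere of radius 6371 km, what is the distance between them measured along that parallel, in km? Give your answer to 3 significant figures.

1920 km

Arc length along a parallel = R cos φ · Δλ (with Δλ in radians).
= 6371 × cos 45° × (24.4° × π/180) = 6371 × 0.7071 × 0.4259 ≈ 1920 km.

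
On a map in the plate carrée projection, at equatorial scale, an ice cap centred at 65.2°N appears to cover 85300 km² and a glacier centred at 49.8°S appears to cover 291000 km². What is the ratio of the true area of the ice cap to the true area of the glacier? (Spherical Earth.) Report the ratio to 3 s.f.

0.190

On the plate carrée, areal scale = h·k = 1 × sec φ, so true area = apparent × cos φ.
True area of ice cap: 85300 × cos(65.2°) = 85300 × 0.4195 = 35780 km².
True area of glacier: 291000 × cos(49.8°) = 291000 × 0.6455 = 187800 km².
Ratio = 35780 / 187800 ≈ 0.190.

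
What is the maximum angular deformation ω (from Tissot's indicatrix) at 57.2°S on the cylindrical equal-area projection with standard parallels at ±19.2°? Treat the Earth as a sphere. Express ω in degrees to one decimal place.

60.6°

For cylindrical equal-area with standard parallel φ₀, h = cos φ / cos φ₀ and k = cos φ₀ / cos φ, so h·k = 1.
At 57.2°: h = 0.5736, k = 1.743; principal scales a = 1.743, b = 0.5736.
sin(ω/2) = (a − b)/(a + b) = 1.170/2.317 = 0.5049, so ω = 2 arcsin(0.5049) ≈ 60.6°.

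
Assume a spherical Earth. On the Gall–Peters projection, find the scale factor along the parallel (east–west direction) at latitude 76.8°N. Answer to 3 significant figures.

The Gall–Peters projection is cylindrical equal-area with φ₀ = 45°. Cylindrical equal-area (φ₀ = 45°): h = cos φ / cos 45° along meridians, k = cos 45° / cos φ along parallels; h·k = 1.
k = cos 45° / cos 76.8° = 0.7071/0.2284 = 3.097.

3.10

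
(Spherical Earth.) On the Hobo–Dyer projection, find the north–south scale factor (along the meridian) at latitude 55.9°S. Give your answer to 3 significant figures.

0.707

Hobo–Dyer is a cylindrical equal-area projection with standard parallels at ±37.5°. For cylindrical equal-area with standard parallel φ₀, h = cos φ / cos φ₀ and k = cos φ₀ / cos φ, so h·k = 1.
h = cos 55.9° / cos 37.5° = 0.5606/0.7934 = 0.7067.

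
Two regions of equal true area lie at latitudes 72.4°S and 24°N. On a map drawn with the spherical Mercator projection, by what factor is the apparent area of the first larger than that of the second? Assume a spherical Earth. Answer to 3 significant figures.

Mercator is conformal with k = sec φ, so areal scale = k² = sec²φ.
At 72.4°: sec²(72.4°) = 1/0.3024² = 10.94.
At 24°: sec²(24°) = 1/0.9135² = 1.198.
Ratio = 10.94/1.198 = cos²(24°)/cos²(72.4°) ≈ 9.13.

9.13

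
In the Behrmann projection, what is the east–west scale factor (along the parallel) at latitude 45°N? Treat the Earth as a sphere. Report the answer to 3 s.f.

1.22

The Behrmann projection is cylindrical equal-area with φ₀ = 30°. A cylindrical equal-area projection with standard parallel φ₀ has meridian scale h = cos φ / cos φ₀ and parallel scale k = cos φ₀ / cos φ (so areas are preserved, h·k = 1).
k = cos 30° / cos 45° = 0.8660/0.7071 = 1.225.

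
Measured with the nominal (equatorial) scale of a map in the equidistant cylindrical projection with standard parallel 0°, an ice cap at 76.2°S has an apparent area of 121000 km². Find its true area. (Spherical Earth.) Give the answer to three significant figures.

Plate carrée maps x = Rλ, y = Rφ. The meridian scale is h = 1 and the parallel scale is k = 1/cos φ = sec φ.
Areal scale = h·k = 1 × sec φ; at 76.2°, h = 1.000, k = 4.192, so h·k = 4.192.
True area = apparent / (areal scale) = 121000 / 4.192 ≈ 28900 km².

28900 km²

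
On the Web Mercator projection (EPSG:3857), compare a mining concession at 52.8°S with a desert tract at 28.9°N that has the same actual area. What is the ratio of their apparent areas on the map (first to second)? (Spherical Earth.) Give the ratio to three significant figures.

Mercator is conformal with k = sec φ, so areal scale = k² = sec²φ.
At 52.8°: sec²(52.8°) = 1/0.6046² = 2.736.
At 28.9°: sec²(28.9°) = 1/0.8755² = 1.305.
Ratio = 2.736/1.305 = cos²(28.9°)/cos²(52.8°) ≈ 2.10.

2.10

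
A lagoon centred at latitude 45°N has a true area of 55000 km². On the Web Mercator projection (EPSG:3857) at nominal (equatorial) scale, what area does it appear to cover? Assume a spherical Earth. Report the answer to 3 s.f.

For Mercator, h = k = sec φ (a conformal cylindrical projection has a single point scale, 1/cos φ).
Areal scale = k² = sec²φ = 1/cos²(45°) = 1/0.7071² = 2.000.
Apparent area = 55000 × 2.000 ≈ 110000 km².

110000 km²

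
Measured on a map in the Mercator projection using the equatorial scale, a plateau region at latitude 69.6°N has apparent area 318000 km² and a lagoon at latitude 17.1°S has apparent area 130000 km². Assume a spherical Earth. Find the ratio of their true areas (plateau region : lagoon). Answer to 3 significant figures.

On Mercator the areal scale is sec²φ, so true area = apparent × cos²φ.
True area of plateau region: 318000 × cos²(69.6°) = 318000 × 0.1215 = 38640 km².
True area of lagoon: 130000 × cos²(17.1°) = 130000 × 0.9135 = 118800 km².
Ratio = 38640 / 118800 ≈ 0.325.

0.325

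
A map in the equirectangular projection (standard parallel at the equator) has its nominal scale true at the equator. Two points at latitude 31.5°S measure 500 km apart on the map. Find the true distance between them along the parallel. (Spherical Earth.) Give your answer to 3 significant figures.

426 km

Plate carrée maps x = Rλ, y = Rφ. The meridian scale is h = 1 and the parallel scale is k = 1/cos φ = sec φ.
Along the parallel at 31.5°, map distances are exaggerated by k = sec 31.5° = 1.173.
True distance = 500 / 1.173 = 500 × cos 31.5° ≈ 426 km.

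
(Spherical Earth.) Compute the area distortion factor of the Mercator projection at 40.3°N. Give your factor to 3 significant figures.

1.72

For Mercator, h = k = sec φ (a conformal cylindrical projection has a single point scale, 1/cos φ).
Areal scale = k² = sec²φ = 1/cos²(40.3°) = 1/0.7627² = 1.719.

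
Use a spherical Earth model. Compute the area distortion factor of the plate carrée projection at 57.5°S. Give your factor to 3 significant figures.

Plate carrée maps x = Rλ, y = Rφ. The meridian scale is h = 1 and the parallel scale is k = 1/cos φ = sec φ.
Areal scale = h·k = 1 × sec φ; at 57.5°, h = 1.000, k = 1.861, so h·k = 1.861.

1.86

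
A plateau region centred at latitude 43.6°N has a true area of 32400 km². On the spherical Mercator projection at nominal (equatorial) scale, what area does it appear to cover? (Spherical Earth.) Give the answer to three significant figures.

61800 km²

The Mercator projection is conformal; its linear scale factor is the same in every direction and equals sec φ = 1/cos φ.
Areal scale = k² = sec²φ = 1/cos²(43.6°) = 1/0.7242² = 1.907.
Apparent area = 32400 × 1.907 ≈ 61800 km².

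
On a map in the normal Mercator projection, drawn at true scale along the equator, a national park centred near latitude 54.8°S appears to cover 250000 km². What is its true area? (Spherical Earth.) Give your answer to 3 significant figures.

83100 km²

The Mercator projection is conformal; its linear scale factor is the same in every direction and equals sec φ = 1/cos φ.
Areal scale = k² = sec²φ = 1/cos²(54.8°) = 1/0.5764² = 3.010.
True area = apparent / (areal scale) = 250000 / 3.010 ≈ 83100 km².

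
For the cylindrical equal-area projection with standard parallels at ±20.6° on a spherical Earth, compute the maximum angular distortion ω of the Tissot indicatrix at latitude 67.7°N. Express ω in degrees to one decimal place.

Cylindrical equal-area (φ₀ = 20.6°): h = cos φ / cos 20.6° along meridians, k = cos 20.6° / cos φ along parallels; h·k = 1.
At 67.7°: h = 0.4054, k = 2.467; principal scales a = 2.467, b = 0.4054.
sin(ω/2) = (a − b)/(a + b) = 2.061/2.872 = 0.7177, so ω = 2 arcsin(0.7177) ≈ 91.7°.

91.7°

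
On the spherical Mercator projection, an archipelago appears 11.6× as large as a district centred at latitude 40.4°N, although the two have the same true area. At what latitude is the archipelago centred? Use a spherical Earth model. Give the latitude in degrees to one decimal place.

77.1°

For equal true areas on Mercator, apparent areas scale as sec²φ, so the ratio is cos²φ₂ / cos²φ₁.
cos²φ₂ / cos²φ₁ = 11.6  ⇒  cos φ₁ = cos 40.4° / √11.6 = 0.7615/3.406 = 0.2236.
φ₁ = arccos(0.2236) ≈ 77.1°.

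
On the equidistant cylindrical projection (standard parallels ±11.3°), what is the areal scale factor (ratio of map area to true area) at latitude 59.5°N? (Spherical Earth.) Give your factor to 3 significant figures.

In the equirectangular projection with standard parallel φ₀ = 11.3° (x = Rλ cos φ₀, y = Rφ), meridians are true-scale (h = 1) and the parallel scale is k = cos φ₀ / cos φ.
Areal scale = h·k = 1 × cos φ₀ / cos φ; at 59.5°, h = 1.000, k = 1.932, so h·k = 1.932.

1.93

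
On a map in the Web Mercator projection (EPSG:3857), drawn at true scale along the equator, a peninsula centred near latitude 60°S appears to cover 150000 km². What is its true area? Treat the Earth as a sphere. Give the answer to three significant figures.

Mercator is conformal, so the point scale is isotropic: h = k = sec φ = 1/cos φ.
Areal scale = k² = sec²φ = 1/cos²(60°) = 1/0.5000² = 4.000.
True area = apparent / (areal scale) = 150000 / 4.000 ≈ 37500 km².

37500 km²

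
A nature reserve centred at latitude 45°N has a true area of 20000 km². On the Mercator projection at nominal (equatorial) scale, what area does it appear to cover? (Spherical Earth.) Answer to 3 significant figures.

Mercator is conformal, so the point scale is isotropic: h = k = sec φ = 1/cos φ.
Areal scale = k² = sec²φ = 1/cos²(45°) = 1/0.7071² = 2.000.
Apparent area = 20000 × 2.000 ≈ 40000 km².

40000 km²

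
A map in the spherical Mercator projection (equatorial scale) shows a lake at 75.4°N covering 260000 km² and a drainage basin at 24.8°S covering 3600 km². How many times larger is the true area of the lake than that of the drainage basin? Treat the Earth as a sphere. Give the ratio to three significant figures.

Since Mercator area scale is 1/cos²φ, the true area equals the apparent area multiplied by cos²φ.
True area of lake: 260000 × cos²(75.4°) = 260000 × 0.06354 = 16520 km².
True area of drainage basin: 3600 × cos²(24.8°) = 3600 × 0.8241 = 2967 km².
Ratio = 16520 / 2967 ≈ 5.57.

5.57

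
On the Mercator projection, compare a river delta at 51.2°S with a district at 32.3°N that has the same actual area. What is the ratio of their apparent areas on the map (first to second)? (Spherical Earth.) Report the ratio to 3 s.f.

Mercator areal scale is sec²φ.
At 51.2°: sec²(51.2°) = 1/0.6266² = 2.547.
At 32.3°: sec²(32.3°) = 1/0.8453² = 1.400.
Ratio = 2.547/1.400 = cos²(32.3°)/cos²(51.2°) ≈ 1.82.

1.82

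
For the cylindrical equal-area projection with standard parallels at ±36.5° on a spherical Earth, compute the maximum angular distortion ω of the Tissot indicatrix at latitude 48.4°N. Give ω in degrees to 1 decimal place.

Cylindrical equal-area (φ₀ = 36.5°): h = cos φ / cos 36.5° along meridians, k = cos 36.5° / cos φ along parallels; h·k = 1.
At 48.4°: h = 0.8259, k = 1.211; principal scales a = 1.211, b = 0.8259.
sin(ω/2) = (a − b)/(a + b) = 0.3848/2.037 = 0.1890, so ω = 2 arcsin(0.1890) ≈ 21.8°.

21.8°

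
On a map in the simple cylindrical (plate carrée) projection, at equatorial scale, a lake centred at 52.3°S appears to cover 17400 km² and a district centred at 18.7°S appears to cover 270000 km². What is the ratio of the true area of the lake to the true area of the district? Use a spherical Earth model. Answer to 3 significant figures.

0.0416

On the plate carrée, areal scale = h·k = 1 × sec φ, so true area = apparent × cos φ.
True area of lake: 17400 × cos(52.3°) = 17400 × 0.6115 = 10640 km².
True area of district: 270000 × cos(18.7°) = 270000 × 0.9472 = 255700 km².
Ratio = 10640 / 255700 ≈ 0.0416.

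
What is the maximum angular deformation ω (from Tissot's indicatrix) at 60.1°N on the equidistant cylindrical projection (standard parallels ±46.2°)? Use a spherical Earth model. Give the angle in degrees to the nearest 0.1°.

18.7°

In the equirectangular projection with standard parallel φ₀ = 46.2° (x = Rλ cos φ₀, y = Rφ), meridians are true-scale (h = 1) and the parallel scale is k = cos φ₀ / cos φ.
At 60.1°: h = 1.000, k = 1.388; principal scales a = 1.388, b = 1.000.
sin(ω/2) = (a − b)/(a + b) = 0.3885/2.388 = 0.1626, so ω = 2 arcsin(0.1626) ≈ 18.7°.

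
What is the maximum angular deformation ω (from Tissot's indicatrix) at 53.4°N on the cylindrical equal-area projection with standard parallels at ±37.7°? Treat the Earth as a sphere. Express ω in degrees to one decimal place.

Cylindrical equal-area (φ₀ = 37.7°): h = cos φ / cos 37.7° along meridians, k = cos 37.7° / cos φ along parallels; h·k = 1.
At 53.4°: h = 0.7535, k = 1.327; principal scales a = 1.327, b = 0.7535.
sin(ω/2) = (a − b)/(a + b) = 0.5735/2.081 = 0.2756, so ω = 2 arcsin(0.2756) ≈ 32.0°.

32.0°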